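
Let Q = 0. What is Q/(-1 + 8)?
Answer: 0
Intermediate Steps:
Q/(-1 + 8) = 0/(-1 + 8) = 0/7 = (1/7)*0 = 0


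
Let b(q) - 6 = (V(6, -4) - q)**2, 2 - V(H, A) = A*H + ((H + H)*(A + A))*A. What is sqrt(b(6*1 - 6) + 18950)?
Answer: 4*sqrt(9195) ≈ 383.56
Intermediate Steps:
V(H, A) = 2 - A*H - 4*H*A**2 (V(H, A) = 2 - (A*H + ((H + H)*(A + A))*A) = 2 - (A*H + ((2*H)*(2*A))*A) = 2 - (A*H + (4*A*H)*A) = 2 - (A*H + 4*H*A**2) = 2 + (-A*H - 4*H*A**2) = 2 - A*H - 4*H*A**2)
b(q) = 6 + (-358 - q)**2 (b(q) = 6 + ((2 - 1*(-4)*6 - 4*6*(-4)**2) - q)**2 = 6 + ((2 + 24 - 4*6*16) - q)**2 = 6 + ((2 + 24 - 384) - q)**2 = 6 + (-358 - q)**2)
sqrt(b(6*1 - 6) + 18950) = sqrt((6 + (358 + (6*1 - 6))**2) + 18950) = sqrt((6 + (358 + (6 - 6))**2) + 18950) = sqrt((6 + (358 + 0)**2) + 18950) = sqrt((6 + 358**2) + 18950) = sqrt((6 + 128164) + 18950) = sqrt(128170 + 18950) = sqrt(147120) = 4*sqrt(9195)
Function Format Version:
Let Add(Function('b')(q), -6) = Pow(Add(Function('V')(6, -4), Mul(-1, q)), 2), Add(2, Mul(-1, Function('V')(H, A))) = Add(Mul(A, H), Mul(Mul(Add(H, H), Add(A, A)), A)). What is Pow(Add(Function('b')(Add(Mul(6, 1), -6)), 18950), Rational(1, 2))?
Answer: Mul(4, Pow(9195, Rational(1, 2))) ≈ 383.56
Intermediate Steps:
Function('V')(H, A) = Add(2, Mul(-1, A, H), Mul(-4, H, Pow(A, 2))) (Function('V')(H, A) = Add(2, Mul(-1, Add(Mul(A, H), Mul(Mul(Add(H, H), Add(A, A)), A)))) = Add(2, Mul(-1, Add(Mul(A, H), Mul(Mul(Mul(2, H), Mul(2, A)), A)))) = Add(2, Mul(-1, Add(Mul(A, H), Mul(Mul(4, A, H), A)))) = Add(2, Mul(-1, Add(Mul(A, H), Mul(4, H, Pow(A, 2))))) = Add(2, Add(Mul(-1, A, H), Mul(-4, H, Pow(A, 2)))) = Add(2, Mul(-1, A, H), Mul(-4, H, Pow(A, 2))))
Function('b')(q) = Add(6, Pow(Add(-358, Mul(-1, q)), 2)) (Function('b')(q) = Add(6, Pow(Add(Add(2, Mul(-1, -4, 6), Mul(-4, 6, Pow(-4, 2))), Mul(-1, q)), 2)) = Add(6, Pow(Add(Add(2, 24, Mul(-4, 6, 16)), Mul(-1, q)), 2)) = Add(6, Pow(Add(Add(2, 24, -384), Mul(-1, q)), 2)) = Add(6, Pow(Add(-358, Mul(-1, q)), 2)))
Pow(Add(Function('b')(Add(Mul(6, 1), -6)), 18950), Rational(1, 2)) = Pow(Add(Add(6, Pow(Add(358, Add(Mul(6, 1), -6)), 2)), 18950), Rational(1, 2)) = Pow(Add(Add(6, Pow(Add(358, Add(6, -6)), 2)), 18950), Rational(1, 2)) = Pow(Add(Add(6, Pow(Add(358, 0), 2)), 18950), Rational(1, 2)) = Pow(Add(Add(6, Pow(358, 2)), 18950), Rational(1, 2)) = Pow(Add(Add(6, 128164), 18950), Rational(1, 2)) = Pow(Add(128170, 18950), Rational(1, 2)) = Pow(147120, Rational(1, 2)) = Mul(4, Pow(9195, Rational(1, 2)))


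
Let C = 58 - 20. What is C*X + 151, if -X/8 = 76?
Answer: -22953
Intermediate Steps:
X = -608 (X = -8*76 = -608)
C = 38
C*X + 151 = 38*(-608) + 151 = -23104 + 151 = -22953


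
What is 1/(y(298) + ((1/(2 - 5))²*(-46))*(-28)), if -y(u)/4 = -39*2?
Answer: 9/4096 ≈ 0.0021973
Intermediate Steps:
y(u) = 312 (y(u) = -(-156)*2 = -4*(-78) = 312)
1/(y(298) + ((1/(2 - 5))²*(-46))*(-28)) = 1/(312 + ((1/(2 - 5))²*(-46))*(-28)) = 1/(312 + ((1/(-3))²*(-46))*(-28)) = 1/(312 + ((-⅓)²*(-46))*(-28)) = 1/(312 + ((⅑)*(-46))*(-28)) = 1/(312 - 46/9*(-28)) = 1/(312 + 1288/9) = 1/(4096/9) = 9/4096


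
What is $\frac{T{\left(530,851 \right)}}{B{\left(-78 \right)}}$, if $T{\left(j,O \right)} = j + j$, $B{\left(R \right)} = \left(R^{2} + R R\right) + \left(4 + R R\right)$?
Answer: $\frac{265}{4564} \approx 0.058063$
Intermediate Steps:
$B{\left(R \right)} = 4 + 3 R^{2}$ ($B{\left(R \right)} = \left(R^{2} + R^{2}\right) + \left(4 + R^{2}\right) = 2 R^{2} + \left(4 + R^{2}\right) = 4 + 3 R^{2}$)
$T{\left(j,O \right)} = 2 j$
$\frac{T{\left(530,851 \right)}}{B{\left(-78 \right)}} = \frac{2 \cdot 530}{4 + 3 \left(-78\right)^{2}} = \frac{1060}{4 + 3 \cdot 6084} = \frac{1060}{4 + 18252} = \frac{1060}{18256} = 1060 \cdot \frac{1}{18256} = \frac{265}{4564}$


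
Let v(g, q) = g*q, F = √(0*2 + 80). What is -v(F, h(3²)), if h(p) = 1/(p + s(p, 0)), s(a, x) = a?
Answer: -2*√5/9 ≈ -0.49690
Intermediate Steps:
h(p) = 1/(2*p) (h(p) = 1/(p + p) = 1/(2*p))
F = 4*√5 (F = √(0 + 80) = √80 = 4*√5 ≈ 8.9443)
-v(F, h(3²)) = -4*√5*1/(2*(3²)) = -4*√5*(½)/9 = -4*√5*(½)*(⅑) = -4*√5/18 = -2*√5/9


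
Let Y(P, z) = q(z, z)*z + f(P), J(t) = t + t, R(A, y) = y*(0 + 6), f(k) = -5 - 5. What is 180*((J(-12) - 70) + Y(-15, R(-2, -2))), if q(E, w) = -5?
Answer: -7920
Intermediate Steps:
f(k) = -10
R(A, y) = 6*y (R(A, y) = y*6 = 6*y)
J(t) = 2*t
Y(P, z) = -10 - 5*z (Y(P, z) = -5*z - 10 = -10 - 5*z)
180*((J(-12) - 70) + Y(-15, R(-2, -2))) = 180*((2*(-12) - 70) + (-10 - 30*(-2))) = 180*((-24 - 70) + (-10 - 5*(-12))) = 180*(-94 + (-10 + 60)) = 180*(-94 + 50) = 180*(-44) = -7920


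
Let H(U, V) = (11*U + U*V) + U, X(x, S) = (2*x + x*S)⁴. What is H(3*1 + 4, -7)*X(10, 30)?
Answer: 367001600000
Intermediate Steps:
X(x, S) = (2*x + S*x)⁴
H(U, V) = 12*U + U*V
H(3*1 + 4, -7)*X(10, 30) = ((3*1 + 4)*(12 - 7))*(10⁴*(2 + 30)⁴) = ((3 + 4)*5)*(10000*32⁴) = (7*5)*(10000*1048576) = 35*10485760000 = 367001600000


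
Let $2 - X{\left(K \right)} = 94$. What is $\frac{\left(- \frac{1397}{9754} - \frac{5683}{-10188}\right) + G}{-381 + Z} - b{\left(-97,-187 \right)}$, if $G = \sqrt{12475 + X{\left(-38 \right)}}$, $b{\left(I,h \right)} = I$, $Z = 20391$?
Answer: $\frac{96440756309393}{994234388760} + \frac{\sqrt{12383}}{20010} \approx 97.006$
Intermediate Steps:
$X{\left(K \right)} = -92$ ($X{\left(K \right)} = 2 - 94 = -92$)
$G = \sqrt{12383}$ ($G = \sqrt{12475 - 92} = \sqrt{12383} \approx 111.28$)
$\frac{\left(- \frac{1397}{9754} - \frac{5683}{-10188}\right) + G}{-381 + Z} - b{\left(-97,-187 \right)} = \frac{\left(- \frac{1397}{9754} - \frac{5683}{-10188}\right) + \sqrt{12383}}{-381 + 20391} - -97 = \frac{\left(\left(-1397\right) \frac{1}{9754} - - \frac{5683}{10188}\right) + \sqrt{12383}}{20010} + 97 = \left(\left(- \frac{1397}{9754} + \frac{5683}{10188}\right) + \sqrt{12383}\right) \frac{1}{20010} + 97 = \left(\frac{20599673}{49686876} + \sqrt{12383}\right) \frac{1}{20010} + 97 = \left(\frac{20599673}{994234388760} + \frac{\sqrt{12383}}{20010}\right) + 97 = \frac{96440756309393}{994234388760} + \frac{\sqrt{12383}}{20010}$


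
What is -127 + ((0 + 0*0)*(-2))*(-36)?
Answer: -127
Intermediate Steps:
-127 + ((0 + 0*0)*(-2))*(-36) = -127 + ((0 + 0)*(-2))*(-36) = -127 + (0*(-2))*(-36) = -127 + 0*(-36) = -127 + 0 = -127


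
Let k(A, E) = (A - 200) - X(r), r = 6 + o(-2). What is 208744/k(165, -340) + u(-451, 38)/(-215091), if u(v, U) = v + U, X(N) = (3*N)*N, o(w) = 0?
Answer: -44898896645/30758013 ≈ -1459.7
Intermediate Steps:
r = 6 (r = 6 + 0 = 6)
X(N) = 3*N²
u(v, U) = U + v
k(A, E) = -308 + A (k(A, E) = (A - 200) - 3*6² = (-200 + A) - 3*36 = (-200 + A) - 1*108 = (-200 + A) - 108 = -308 + A)
208744/k(165, -340) + u(-451, 38)/(-215091) = 208744/(-308 + 165) + (38 - 451)/(-215091) = 208744/(-143) - 413*(-1/215091) = 208744*(-1/143) + 413/215091 = -208744/143 + 413/215091 = -44898896645/30758013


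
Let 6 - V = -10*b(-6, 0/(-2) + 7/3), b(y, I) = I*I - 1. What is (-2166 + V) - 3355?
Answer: -49235/9 ≈ -5470.6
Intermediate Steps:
b(y, I) = -1 + I² (b(y, I) = I² - 1 = -1 + I²)
V = 454/9 (V = 6 - (-10)*(-1 + (0/(-2) + 7/3)²) = 6 - (-10)*(-1 + (0*(-½) + 7*(⅓))²) = 6 - (-10)*(-1 + (0 + 7/3)²) = 6 - (-10)*(-1 + (7/3)²) = 6 - (-10)*(-1 + 49/9) = 6 - (-10)*40/9 = 6 - 1*(-400/9) = 6 + 400/9 = 454/9 ≈ 50.444)
(-2166 + V) - 3355 = (-2166 + 454/9) - 3355 = -19040/9 - 3355 = -49235/9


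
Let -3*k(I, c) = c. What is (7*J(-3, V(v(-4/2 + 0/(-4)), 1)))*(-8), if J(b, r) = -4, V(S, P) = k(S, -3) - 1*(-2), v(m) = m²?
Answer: 224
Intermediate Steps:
k(I, c) = -c/3
V(S, P) = 3 (V(S, P) = -⅓*(-3) - 1*(-2) = 1 + 2 = 3)
(7*J(-3, V(v(-4/2 + 0/(-4)), 1)))*(-8) = (7*(-4))*(-8) = -28*(-8) = 224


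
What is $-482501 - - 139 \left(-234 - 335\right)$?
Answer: $-561592$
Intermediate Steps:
$-482501 - - 139 \left(-234 - 335\right) = -482501 - \left(-139\right) \left(-569\right) = -482501 - 79091 = -561592$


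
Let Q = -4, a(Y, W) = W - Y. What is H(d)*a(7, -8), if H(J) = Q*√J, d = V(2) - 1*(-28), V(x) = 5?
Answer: 60*√33 ≈ 344.67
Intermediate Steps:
d = 33 (d = 5 - 1*(-28) = 5 + 28 = 33)
H(J) = -4*√J
H(d)*a(7, -8) = (-4*√33)*(-8 - 1*7) = (-4*√33)*(-8 - 7) = -4*√33*(-15) = 60*√33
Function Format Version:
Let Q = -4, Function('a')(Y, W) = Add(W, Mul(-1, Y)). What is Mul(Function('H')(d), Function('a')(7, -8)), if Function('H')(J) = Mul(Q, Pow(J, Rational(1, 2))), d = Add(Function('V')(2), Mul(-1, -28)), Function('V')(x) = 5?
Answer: Mul(60, Pow(33, Rational(1, 2))) ≈ 344.67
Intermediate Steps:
d = 33 (d = Add(5, Mul(-1, -28)) = Add(5, 28) = 33)
Function('H')(J) = Mul(-4, Pow(J, Rational(1, 2)))
Mul(Function('H')(d), Function('a')(7, -8)) = Mul(Mul(-4, Pow(33, Rational(1, 2))), Add(-8, Mul(-1, 7))) = Mul(Mul(-4, Pow(33, Rational(1, 2))), Add(-8, -7)) = Mul(Mul(-4, Pow(33, Rational(1, 2))), -15) = Mul(60, Pow(33, Rational(1, 2)))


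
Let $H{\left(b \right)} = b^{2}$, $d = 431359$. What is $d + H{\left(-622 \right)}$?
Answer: $818243$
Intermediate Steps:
$d + H{\left(-622 \right)} = 431359 + \left(-622\right)^{2} = 431359 + 386884 = 818243$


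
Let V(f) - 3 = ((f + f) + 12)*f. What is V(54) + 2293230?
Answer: 2299713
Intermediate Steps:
V(f) = 3 + f*(12 + 2*f) (V(f) = 3 + ((f + f) + 12)*f = 3 + (2*f + 12)*f = 3 + (12 + 2*f)*f = 3 + f*(12 + 2*f))
V(54) + 2293230 = (3 + 2*54² + 12*54) + 2293230 = (3 + 2*2916 + 648) + 2293230 = (3 + 5832 + 648) + 2293230 = 6483 + 2293230 = 2299713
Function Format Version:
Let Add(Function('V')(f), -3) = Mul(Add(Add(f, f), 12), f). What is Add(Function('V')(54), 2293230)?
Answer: 2299713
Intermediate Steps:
Function('V')(f) = Add(3, Mul(f, Add(12, Mul(2, f)))) (Function('V')(f) = Add(3, Mul(Add(Add(f, f), 12), f)) = Add(3, Mul(Add(Mul(2, f), 12), f)) = Add(3, Mul(Add(12, Mul(2, f)), f)) = Add(3, Mul(f, Add(12, Mul(2, f)))))
Add(Function('V')(54), 2293230) = Add(Add(3, Mul(2, Pow(54, 2)), Mul(12, 54)), 2293230) = Add(Add(3, Mul(2, 2916), 648), 2293230) = Add(Add(3, 5832, 648), 2293230) = Add(6483, 2293230) = 2299713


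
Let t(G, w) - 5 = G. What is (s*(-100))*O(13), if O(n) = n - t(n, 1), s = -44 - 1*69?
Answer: -56500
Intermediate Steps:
s = -113 (s = -44 - 69 = -113)
t(G, w) = 5 + G
O(n) = -5 (O(n) = n - (5 + n) = n + (-5 - n) = -5)
(s*(-100))*O(13) = -113*(-100)*(-5) = 11300*(-5) = -56500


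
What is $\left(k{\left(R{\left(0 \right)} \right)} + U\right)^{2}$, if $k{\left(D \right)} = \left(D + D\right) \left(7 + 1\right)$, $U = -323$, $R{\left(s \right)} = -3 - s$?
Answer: $137641$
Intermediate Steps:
$k{\left(D \right)} = 16 D$ ($k{\left(D \right)} = 2 D 8 = 16 D$)
$\left(k{\left(R{\left(0 \right)} \right)} + U\right)^{2} = \left(16 \left(-3 - 0\right) - 323\right)^{2} = \left(16 \left(-3 + 0\right) - 323\right)^{2} = \left(16 \left(-3\right) - 323\right)^{2} = \left(-48 - 323\right)^{2} = \left(-371\right)^{2} = 137641$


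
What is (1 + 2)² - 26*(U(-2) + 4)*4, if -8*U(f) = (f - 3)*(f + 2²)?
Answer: -537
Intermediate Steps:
U(f) = -(-3 + f)*(4 + f)/8 (U(f) = -(f - 3)*(f + 2²)/8 = -(-3 + f)*(f + 4)/8 = -(-3 + f)*(4 + f)/8)
(1 + 2)² - 26*(U(-2) + 4)*4 = (1 + 2)² - 26*((3/2 - ⅛*(-2) - ⅛*(-2)²) + 4)*4 = 3² - 26*((3/2 + ¼ - ⅛*4) + 4)*4 = 9 - 26*((3/2 + ¼ - ½) + 4)*4 = 9 - 26*(5/4 + 4)*4 = 9 - 273*4/2 = 9 - 26*21 = 9 - 546 = -537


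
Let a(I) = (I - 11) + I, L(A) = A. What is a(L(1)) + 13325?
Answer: 13316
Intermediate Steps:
a(I) = -11 + 2*I (a(I) = (-11 + I) + I = -11 + 2*I)
a(L(1)) + 13325 = (-11 + 2*1) + 13325 = (-11 + 2) + 13325 = -9 + 13325 = 13316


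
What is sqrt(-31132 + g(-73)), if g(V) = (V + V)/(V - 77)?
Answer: I*sqrt(7004481)/15 ≈ 176.44*I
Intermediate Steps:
g(V) = 2*V/(-77 + V) (g(V) = (2*V)/(-77 + V) = 2*V/(-77 + V))
sqrt(-31132 + g(-73)) = sqrt(-31132 + 2*(-73)/(-77 - 73)) = sqrt(-31132 + 2*(-73)/(-150)) = sqrt(-31132 + 2*(-73)*(-1/150)) = sqrt(-31132 + 73/75) = sqrt(-2334827/75) = I*sqrt(7004481)/15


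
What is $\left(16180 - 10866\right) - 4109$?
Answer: $1205$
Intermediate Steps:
$\left(16180 - 10866\right) - 4109 = 5314 - 4109 = 1205$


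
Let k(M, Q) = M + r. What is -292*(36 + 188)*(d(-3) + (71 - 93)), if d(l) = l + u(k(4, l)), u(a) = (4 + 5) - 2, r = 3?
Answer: 1177344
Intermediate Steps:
k(M, Q) = 3 + M (k(M, Q) = M + 3 = 3 + M)
u(a) = 7 (u(a) = 9 - 2 = 7)
d(l) = 7 + l (d(l) = l + 7 = 7 + l)
-292*(36 + 188)*(d(-3) + (71 - 93)) = -292*(36 + 188)*((7 - 3) + (71 - 93)) = -65408*(4 - 22) = -65408*(-18) = -292*(-4032) = 1177344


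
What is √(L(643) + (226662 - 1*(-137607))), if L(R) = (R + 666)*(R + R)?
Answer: √2047643 ≈ 1431.0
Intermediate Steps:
L(R) = 2*R*(666 + R) (L(R) = (666 + R)*(2*R) = 2*R*(666 + R))
√(L(643) + (226662 - 1*(-137607))) = √(2*643*(666 + 643) + (226662 - 1*(-137607))) = √(2*643*1309 + (226662 + 137607)) = √(1683374 + 364269) = √2047643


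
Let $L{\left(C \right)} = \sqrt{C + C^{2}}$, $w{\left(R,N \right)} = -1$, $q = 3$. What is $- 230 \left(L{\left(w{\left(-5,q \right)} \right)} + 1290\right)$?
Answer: $-296700$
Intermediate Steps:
$- 230 \left(L{\left(w{\left(-5,q \right)} \right)} + 1290\right) = - 230 \left(\sqrt{- (1 - 1)} + 1290\right) = - 230 \left(\sqrt{\left(-1\right) 0} + 1290\right) = - 230 \left(\sqrt{0} + 1290\right) = - 230 \left(0 + 1290\right) = \left(-230\right) 1290 = -296700$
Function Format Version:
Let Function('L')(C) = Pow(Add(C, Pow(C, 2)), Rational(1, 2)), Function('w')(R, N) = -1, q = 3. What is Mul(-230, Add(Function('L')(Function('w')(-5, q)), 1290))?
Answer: -296700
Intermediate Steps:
Mul(-230, Add(Function('L')(Function('w')(-5, q)), 1290)) = Mul(-230, Add(Pow(Mul(-1, Add(1, -1)), Rational(1, 2)), 1290)) = Mul(-230, Add(Pow(Mul(-1, 0), Rational(1, 2)), 1290)) = Mul(-230, Add(Pow(0, Rational(1, 2)), 1290)) = Mul(-230, Add(0, 1290)) = Mul(-230, 1290) = -296700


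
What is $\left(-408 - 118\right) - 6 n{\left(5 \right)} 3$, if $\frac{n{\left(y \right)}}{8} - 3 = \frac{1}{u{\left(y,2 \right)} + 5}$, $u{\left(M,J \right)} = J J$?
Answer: $235648$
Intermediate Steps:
$u{\left(M,J \right)} = J^{2}$
$n{\left(y \right)} = \frac{224}{9}$ ($n{\left(y \right)} = 24 + \frac{8}{2^{2} + 5} = 24 + \frac{8}{4 + 5} = 24 + \frac{8}{9} = \frac{224}{9}$)
$\left(-408 - 118\right) - 6 n{\left(5 \right)} 3 = \left(-408 - 118\right) \left(-6\right) \frac{224}{9} \cdot 3 = - 526 \left(\left(- \frac{448}{3}\right) 3\right) = \left(-526\right) \left(-448\right) = 235648$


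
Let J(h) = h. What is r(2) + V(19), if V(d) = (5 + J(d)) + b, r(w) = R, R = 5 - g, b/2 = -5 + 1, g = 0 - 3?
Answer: 24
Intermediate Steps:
g = -3
b = -8 (b = 2*(-5 + 1) = 2*(-4) = -8)
R = 8 (R = 5 - 1*(-3) = 5 + 3 = 8)
r(w) = 8
V(d) = -3 + d (V(d) = (5 + d) - 8 = -3 + d)
r(2) + V(19) = 8 + (-3 + 19) = 8 + 16 = 24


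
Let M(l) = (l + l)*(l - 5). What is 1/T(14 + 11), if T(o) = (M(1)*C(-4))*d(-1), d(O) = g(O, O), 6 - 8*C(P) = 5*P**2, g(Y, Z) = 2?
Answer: 1/148 ≈ 0.0067568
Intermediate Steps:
C(P) = 3/4 - 5*P**2/8
M(l) = 2*l*(-5 + l) (M(l) = (2*l)*(-5 + l) = 2*l*(-5 + l))
d(O) = 2
T(o) = 148 (T(o) = ((2*1*(-5 + 1))*(3/4 - 5/8*(-4)**2))*2 = ((2*1*(-4))*(3/4 - 5/8*16))*2 = -8*(3/4 - 10)*2 = -8*(-37/4)*2 = 74*2 = 148)
1/T(14 + 11) = 1/148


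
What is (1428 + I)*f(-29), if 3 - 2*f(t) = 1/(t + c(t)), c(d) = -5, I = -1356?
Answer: 1854/17 ≈ 109.06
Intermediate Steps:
f(t) = 3/2 - 1/(2*(-5 + t)) (f(t) = 3/2 - 1/(2*(t - 5)) = 3/2 - 1/(2*(-5 + t)))
(1428 + I)*f(-29) = (1428 - 1356)*((-16 + 3*(-29))/(2*(-5 - 29))) = 72*((1/2)*(-16 - 87)/(-34)) = 72*((1/2)*(-1/34)*(-103)) = 72*(103/68) = 1854/17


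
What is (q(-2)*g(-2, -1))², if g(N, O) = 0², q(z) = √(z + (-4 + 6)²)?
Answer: 0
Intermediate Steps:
q(z) = √(4 + z) (q(z) = √(z + 2²) = √(z + 4) = √(4 + z))
g(N, O) = 0
(q(-2)*g(-2, -1))² = (√(4 - 2)*0)² = (√2*0)² = 0² = 0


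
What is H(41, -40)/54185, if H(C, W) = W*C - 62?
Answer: -1702/54185 ≈ -0.031411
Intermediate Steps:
H(C, W) = -62 + C*W (H(C, W) = C*W - 62 = -62 + C*W)
H(41, -40)/54185 = (-62 + 41*(-40))/54185 = (-62 - 1640)*(1/54185) = -1702*1/54185 = -1702/54185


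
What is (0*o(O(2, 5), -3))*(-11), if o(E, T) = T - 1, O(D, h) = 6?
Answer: 0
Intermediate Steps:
o(E, T) = -1 + T
(0*o(O(2, 5), -3))*(-11) = (0*(-1 - 3))*(-11) = (0*(-4))*(-11) = 0*(-11) = 0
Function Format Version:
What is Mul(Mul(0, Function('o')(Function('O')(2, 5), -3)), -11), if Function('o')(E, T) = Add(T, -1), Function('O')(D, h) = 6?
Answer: 0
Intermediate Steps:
Function('o')(E, T) = Add(-1, T)
Mul(Mul(0, Function('o')(Function('O')(2, 5), -3)), -11) = Mul(Mul(0, Add(-1, -3)), -11) = Mul(Mul(0, -4), -11) = Mul(0, -11) = 0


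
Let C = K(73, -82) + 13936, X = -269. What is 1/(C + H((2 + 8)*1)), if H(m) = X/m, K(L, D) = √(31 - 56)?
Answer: 1390910/19346308781 - 500*I/19346308781 ≈ 7.1895e-5 - 2.5845e-8*I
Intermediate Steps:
K(L, D) = 5*I (K(L, D) = √(-25) = 5*I)
C = 13936 + 5*I (C = 5*I + 13936 = 13936 + 5*I ≈ 13936.0 + 5.0*I)
H(m) = -269/m
1/(C + H((2 + 8)*1)) = 1/((13936 + 5*I) - 269/(2 + 8)) = 1/((13936 + 5*I) - 269/(10*1)) = 1/((13936 + 5*I) - 269/10) = 1/(139091/10 + 5*I) = 100*(139091/10 - 5*I)/19346308781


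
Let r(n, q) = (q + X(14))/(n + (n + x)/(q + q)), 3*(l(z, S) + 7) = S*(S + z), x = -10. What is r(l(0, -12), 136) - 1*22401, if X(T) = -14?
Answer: -250477199/11183 ≈ -22398.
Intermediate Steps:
l(z, S) = -7 + S*(S + z)/3 (l(z, S) = -7 + (S*(S + z))/3 = -7 + S*(S + z)/3)
r(n, q) = (-14 + q)/(n + (-10 + n)/(2*q)) (r(n, q) = (q - 14)/(n + (n - 10)/(q + q)) = (-14 + q)/(n + (-10 + n)/((2*q))) = (-14 + q)/(n + (-10 + n)*(1/(2*q))) = (-14 + q)/(n + (-10 + n)/(2*q)))
r(l(0, -12), 136) - 1*22401 = 2*136*(-14 + 136)/(-10 + (-7 + (⅓)*(-12)² + (⅓)*(-12)*0) + 2*(-7 + (⅓)*(-12)² + (⅓)*(-12)*0)*136) - 1*22401 = 2*136*122/(-10 + (-7 + (⅓)*144 + 0) + 2*(-7 + (⅓)*144 + 0)*136) - 22401 = 2*136*122/(-10 + (-7 + 48 + 0) + 2*(-7 + 48 + 0)*136) - 22401 = 2*136*122/(-10 + 41 + 2*41*136) - 22401 = 2*136*122/(-10 + 41 + 11152) - 22401 = 2*136*122/11183 - 22401 = 2*136*(1/11183)*122 - 22401 = 33184/11183 - 22401 = -250477199/11183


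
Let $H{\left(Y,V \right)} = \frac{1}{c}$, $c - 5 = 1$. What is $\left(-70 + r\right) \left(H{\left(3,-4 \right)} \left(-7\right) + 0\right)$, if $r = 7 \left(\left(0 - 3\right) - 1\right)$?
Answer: $\frac{343}{3} \approx 114.33$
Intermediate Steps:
$c = 6$ ($c = 5 + 1 = 6$)
$H{\left(Y,V \right)} = \frac{1}{6}$
$r = -28$ ($r = 7 \left(-3 - 1\right) = 7 \left(-4\right) = -28$)
$\left(-70 + r\right) \left(H{\left(3,-4 \right)} \left(-7\right) + 0\right) = \left(-70 - 28\right) \left(\frac{1}{6} \left(-7\right) + 0\right) = - 98 \left(- \frac{7}{6} + 0\right) = \left(-98\right) \left(- \frac{7}{6}\right) = \frac{343}{3}$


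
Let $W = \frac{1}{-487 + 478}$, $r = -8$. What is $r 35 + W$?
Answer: $- \frac{2521}{9} \approx -280.11$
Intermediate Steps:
$W = - \frac{1}{9}$ ($W = \frac{1}{-9} = - \frac{1}{9} \approx -0.11111$)
$r 35 + W = \left(-8\right) 35 - \frac{1}{9} = -280 - \frac{1}{9} = - \frac{2521}{9}$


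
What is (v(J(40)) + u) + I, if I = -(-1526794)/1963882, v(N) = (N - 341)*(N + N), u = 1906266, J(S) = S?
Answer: 1848196366423/981941 ≈ 1.8822e+6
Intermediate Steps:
v(N) = 2*N*(-341 + N) (v(N) = (-341 + N)*(2*N) = 2*N*(-341 + N))
I = 763397/981941 (I = -(-1526794)/1963882 = -1*(-763397/981941) = 763397/981941 ≈ 0.77744)
(v(J(40)) + u) + I = (2*40*(-341 + 40) + 1906266) + 763397/981941 = (2*40*(-301) + 1906266) + 763397/981941 = (-24080 + 1906266) + 763397/981941 = 1882186 + 763397/981941 = 1848196366423/981941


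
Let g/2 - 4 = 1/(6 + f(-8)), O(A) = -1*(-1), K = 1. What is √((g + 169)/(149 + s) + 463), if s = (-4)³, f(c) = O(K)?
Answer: √569730/35 ≈ 21.566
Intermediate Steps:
O(A) = 1
f(c) = 1
g = 58/7 (g = 8 + 2/(6 + 1) = 8 + 2/7 = 58/7 ≈ 8.2857)
s = -64
√((g + 169)/(149 + s) + 463) = √((58/7 + 169)/(149 - 64) + 463) = √((1241/7)/85 + 463) = √((1241/7)*(1/85) + 463) = √(73/35 + 463) = √(16278/35) = √569730/35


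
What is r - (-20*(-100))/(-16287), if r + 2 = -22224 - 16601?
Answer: -632373349/16287 ≈ -38827.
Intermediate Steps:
r = -38827 (r = -2 + (-22224 - 16601) = -2 - 38825 = -38827)
r - (-20*(-100))/(-16287) = -38827 - (-20*(-100))/(-16287) = -38827 - 2000*(-1)/16287 = -38827 - 1*(-2000/16287) = -38827 + 2000/16287 = -632373349/16287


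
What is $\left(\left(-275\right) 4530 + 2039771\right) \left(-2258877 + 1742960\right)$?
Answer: $-409648932257$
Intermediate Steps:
$\left(\left(-275\right) 4530 + 2039771\right) \left(-2258877 + 1742960\right) = \left(-1245750 + 2039771\right) \left(-515917\right) = 794021 \left(-515917\right) = -409648932257$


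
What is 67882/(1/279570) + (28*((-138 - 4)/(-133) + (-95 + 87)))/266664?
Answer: 12019134609451519/633327 ≈ 1.8978e+10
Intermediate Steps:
67882/(1/279570) + (28*((-138 - 4)/(-133) + (-95 + 87)))/266664 = 67882/(1/279570) + (28*(-142*(-1/133) - 8))*(1/266664) = 67882*279570 + (28*(142/133 - 8))*(1/266664) = 18977770740 + (28*(-922/133))*(1/266664) = 18977770740 - 3688/19*1/266664 = 18977770740 - 461/633327 = 12019134609451519/633327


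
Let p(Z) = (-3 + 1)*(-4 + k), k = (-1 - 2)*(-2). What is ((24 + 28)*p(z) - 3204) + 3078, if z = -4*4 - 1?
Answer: -334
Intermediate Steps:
k = 6 (k = -3*(-2) = 6)
z = -17 (z = -16 - 1 = -17)
p(Z) = -4 (p(Z) = (-3 + 1)*(-4 + 6) = -2*2 = -4)
((24 + 28)*p(z) - 3204) + 3078 = ((24 + 28)*(-4) - 3204) + 3078 = (52*(-4) - 3204) + 3078 = (-208 - 3204) + 3078 = -3412 + 3078 = -334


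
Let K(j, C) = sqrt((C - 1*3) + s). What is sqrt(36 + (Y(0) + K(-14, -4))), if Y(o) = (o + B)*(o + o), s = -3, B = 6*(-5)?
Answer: sqrt(36 + I*sqrt(10)) ≈ 6.0058 + 0.26327*I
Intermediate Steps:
B = -30
K(j, C) = sqrt(-6 + C) (K(j, C) = sqrt((C - 1*3) - 3) = sqrt((C - 3) - 3) = sqrt((-3 + C) - 3) = sqrt(-6 + C))
Y(o) = 2*o*(-30 + o) (Y(o) = (o - 30)*(o + o) = (-30 + o)*(2*o) = 2*o*(-30 + o))
sqrt(36 + (Y(0) + K(-14, -4))) = sqrt(36 + (2*0*(-30 + 0) + sqrt(-6 - 4))) = sqrt(36 + (2*0*(-30) + sqrt(-10))) = sqrt(36 + (0 + I*sqrt(10))) = sqrt(36 + I*sqrt(10))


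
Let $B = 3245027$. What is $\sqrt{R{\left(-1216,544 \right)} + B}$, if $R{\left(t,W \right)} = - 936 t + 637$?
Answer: $4 \sqrt{273990} \approx 2093.8$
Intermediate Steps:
$R{\left(t,W \right)} = 637 - 936 t$
$\sqrt{R{\left(-1216,544 \right)} + B} = \sqrt{\left(637 - -1138176\right) + 3245027} = \sqrt{\left(637 + 1138176\right) + 3245027} = \sqrt{1138813 + 3245027} = \sqrt{4383840} = 4 \sqrt{273990}$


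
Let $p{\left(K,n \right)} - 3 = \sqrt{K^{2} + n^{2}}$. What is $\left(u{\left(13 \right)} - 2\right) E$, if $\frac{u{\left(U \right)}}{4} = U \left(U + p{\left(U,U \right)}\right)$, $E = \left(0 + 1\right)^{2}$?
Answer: $830 + 676 \sqrt{2} \approx 1786.0$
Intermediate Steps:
$p{\left(K,n \right)} = 3 + \sqrt{K^{2} + n^{2}}$
$E = 1$ ($E = 1^{2} = 1$)
$u{\left(U \right)} = 4 U \left(3 + U + \sqrt{2} \sqrt{U^{2}}\right)$ ($u{\left(U \right)} = 4 U \left(U + \left(3 + \sqrt{U^{2} + U^{2}}\right)\right) = 4 U \left(U + \left(3 + \sqrt{2 U^{2}}\right)\right) = 4 U \left(U + \left(3 + \sqrt{2} \sqrt{U^{2}}\right)\right) = 4 U \left(3 + U + \sqrt{2} \sqrt{U^{2}}\right)$)
$\left(u{\left(13 \right)} - 2\right) E = \left(4 \cdot 13 \left(3 + 13 + \sqrt{2} \sqrt{13^{2}}\right) - 2\right) 1 = \left(4 \cdot 13 \left(3 + 13 + \sqrt{2} \sqrt{169}\right) - 2\right) 1 = \left(4 \cdot 13 \left(3 + 13 + \sqrt{2} \cdot 13\right) - 2\right) 1 = \left(4 \cdot 13 \left(3 + 13 + 13 \sqrt{2}\right) - 2\right) 1 = \left(4 \cdot 13 \left(16 + 13 \sqrt{2}\right) - 2\right) 1 = \left(\left(832 + 676 \sqrt{2}\right) - 2\right) 1 = \left(830 + 676 \sqrt{2}\right) 1 = 830 + 676 \sqrt{2}$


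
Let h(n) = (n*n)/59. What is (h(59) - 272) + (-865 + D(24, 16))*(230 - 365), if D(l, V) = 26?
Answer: 113052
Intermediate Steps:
h(n) = n²/59 (h(n) = n²*(1/59) = n²/59)
(h(59) - 272) + (-865 + D(24, 16))*(230 - 365) = ((1/59)*59² - 272) + (-865 + 26)*(230 - 365) = ((1/59)*3481 - 272) - 839*(-135) = (59 - 272) + 113265 = -213 + 113265 = 113052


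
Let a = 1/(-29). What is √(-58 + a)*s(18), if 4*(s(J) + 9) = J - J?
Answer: -27*I*√5423/29 ≈ -68.562*I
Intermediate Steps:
a = -1/29 ≈ -0.034483
s(J) = -9 (s(J) = -9 + (J - J)/4 = -9 + (¼)*0 = -9 + 0 = -9)
√(-58 + a)*s(18) = √(-58 - 1/29)*(-9) = √(-1683/29)*(-9) = (3*I*√5423/29)*(-9) = -27*I*√5423/29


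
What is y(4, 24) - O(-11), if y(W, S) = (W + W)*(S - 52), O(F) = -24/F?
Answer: -2488/11 ≈ -226.18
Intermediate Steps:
y(W, S) = 2*W*(-52 + S) (y(W, S) = (2*W)*(-52 + S) = 2*W*(-52 + S))
y(4, 24) - O(-11) = 2*4*(-52 + 24) - (-24)/(-11) = 2*4*(-28) - (-24)*(-1)/11 = -224 - 1*24/11 = -224 - 24/11 = -2488/11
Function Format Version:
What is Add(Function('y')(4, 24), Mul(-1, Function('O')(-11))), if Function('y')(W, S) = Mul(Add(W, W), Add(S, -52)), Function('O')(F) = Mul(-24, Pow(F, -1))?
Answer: Rational(-2488, 11) ≈ -226.18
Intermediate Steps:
Function('y')(W, S) = Mul(2, W, Add(-52, S)) (Function('y')(W, S) = Mul(Mul(2, W), Add(-52, S)) = Mul(2, W, Add(-52, S)))
Add(Function('y')(4, 24), Mul(-1, Function('O')(-11))) = Add(Mul(2, 4, Add(-52, 24)), Mul(-1, Mul(-24, Pow(-11, -1)))) = Add(Mul(2, 4, -28), Mul(-1, Mul(-24, Rational(-1, 11)))) = Add(-224, Mul(-1, Rational(24, 11))) = Add(-224, Rational(-24, 11)) = Rational(-2488, 11)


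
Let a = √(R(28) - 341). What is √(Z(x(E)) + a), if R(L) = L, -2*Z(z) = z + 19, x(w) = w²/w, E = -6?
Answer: √(-26 + 4*I*√313)/2 ≈ 2.4848 + 3.5601*I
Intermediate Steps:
x(w) = w
Z(z) = -19/2 - z/2 (Z(z) = -(z + 19)/2 = -(19 + z)/2 = -19/2 - z/2)
a = I*√313 (a = √(28 - 341) = √(-313) = I*√313 ≈ 17.692*I)
√(Z(x(E)) + a) = √((-19/2 - ½*(-6)) + I*√313) = √((-19/2 + 3) + I*√313) = √(-13/2 + I*√313)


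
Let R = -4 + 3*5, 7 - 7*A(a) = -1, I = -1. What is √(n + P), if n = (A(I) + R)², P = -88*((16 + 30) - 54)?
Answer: √41721/7 ≈ 29.180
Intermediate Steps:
A(a) = 8/7 (A(a) = 1 - ⅐*(-1) = 1 + ⅐ = 8/7)
P = 704 (P = -88*(46 - 54) = -88*(-8) = 704)
R = 11 (R = -4 + 15 = 11)
n = 7225/49 (n = (8/7 + 11)² = (85/7)² = 7225/49 ≈ 147.45)
√(n + P) = √(7225/49 + 704) = √(41721/49) = √41721/7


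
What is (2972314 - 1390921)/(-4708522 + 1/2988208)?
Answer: -1575177071248/4690014369525 ≈ -0.33586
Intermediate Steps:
(2972314 - 1390921)/(-4708522 + 1/2988208) = 1581393/(-4708522 + 1/2988208) = 1581393/(-14070043108575/2988208) = 1581393*(-2988208/14070043108575) = -1575177071248/4690014369525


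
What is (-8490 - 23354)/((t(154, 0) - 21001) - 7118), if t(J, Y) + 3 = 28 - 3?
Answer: 31844/28097 ≈ 1.1334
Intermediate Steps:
t(J, Y) = 22 (t(J, Y) = -3 + (28 - 3) = -3 + 25 = 22)
(-8490 - 23354)/((t(154, 0) - 21001) - 7118) = (-8490 - 23354)/((22 - 21001) - 7118) = -31844/(-20979 - 7118) = -31844/(-28097) = -31844*(-1/28097) = 31844/28097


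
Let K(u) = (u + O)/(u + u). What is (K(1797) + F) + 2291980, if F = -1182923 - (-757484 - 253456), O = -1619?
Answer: 3809634698/1797 ≈ 2.1200e+6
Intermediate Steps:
K(u) = (-1619 + u)/(2*u) (K(u) = (u - 1619)/(u + u) = (-1619 + u)/((2*u)) = (-1619 + u)*(1/(2*u)) = (-1619 + u)/(2*u))
F = -171983 (F = -1182923 - 1*(-1010940) = -1182923 + 1010940 = -171983)
(K(1797) + F) + 2291980 = ((1/2)*(-1619 + 1797)/1797 - 171983) + 2291980 = ((1/2)*(1/1797)*178 - 171983) + 2291980 = (89/1797 - 171983) + 2291980 = -309053362/1797 + 2291980 = 3809634698/1797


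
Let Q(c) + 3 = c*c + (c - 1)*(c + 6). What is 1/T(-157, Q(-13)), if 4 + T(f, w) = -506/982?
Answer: -491/2217 ≈ -0.22147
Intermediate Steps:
Q(c) = -3 + c**2 + (-1 + c)*(6 + c) (Q(c) = -3 + (c*c + (c - 1)*(c + 6)) = -3 + (c**2 + (-1 + c)*(6 + c)) = -3 + c**2 + (-1 + c)*(6 + c))
T(f, w) = -2217/491 (T(f, w) = -4 - 506/982 = -4 - 506*1/982 = -4 - 253/491 = -2217/491)
1/T(-157, Q(-13)) = 1/(-2217/491) = -491/2217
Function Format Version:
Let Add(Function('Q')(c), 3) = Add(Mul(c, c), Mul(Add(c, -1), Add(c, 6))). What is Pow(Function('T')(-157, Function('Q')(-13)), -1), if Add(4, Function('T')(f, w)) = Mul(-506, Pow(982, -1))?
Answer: Rational(-491, 2217) ≈ -0.22147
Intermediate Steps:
Function('Q')(c) = Add(-3, Pow(c, 2), Mul(Add(-1, c), Add(6, c))) (Function('Q')(c) = Add(-3, Add(Mul(c, c), Mul(Add(c, -1), Add(c, 6)))) = Add(-3, Add(Pow(c, 2), Mul(Add(-1, c), Add(6, c)))) = Add(-3, Pow(c, 2), Mul(Add(-1, c), Add(6, c))))
Function('T')(f, w) = Rational(-2217, 491) (Function('T')(f, w) = Add(-4, Mul(-506, Pow(982, -1))) = Add(-4, Mul(-506, Rational(1, 982))) = Add(-4, Rational(-253, 491)) = Rational(-2217, 491))
Pow(Function('T')(-157, Function('Q')(-13)), -1) = Pow(Rational(-2217, 491), -1) = Rational(-491, 2217)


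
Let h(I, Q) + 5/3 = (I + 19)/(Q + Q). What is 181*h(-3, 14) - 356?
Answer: -11639/21 ≈ -554.24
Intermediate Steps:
h(I, Q) = -5/3 + (19 + I)/(2*Q) (h(I, Q) = -5/3 + (I + 19)/(Q + Q) = -5/3 + (19 + I)/((2*Q)) = -5/3 + (19 + I)*(1/(2*Q)) = -5/3 + (19 + I)/(2*Q))
181*h(-3, 14) - 356 = 181*((⅙)*(57 - 10*14 + 3*(-3))/14) - 356 = 181*((⅙)*(1/14)*(57 - 140 - 9)) - 356 = 181*((⅙)*(1/14)*(-92)) - 356 = 181*(-23/21) - 356 = -4163/21 - 356 = -11639/21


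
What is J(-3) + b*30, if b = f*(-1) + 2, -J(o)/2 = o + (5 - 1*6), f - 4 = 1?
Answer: -82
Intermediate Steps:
f = 5 (f = 4 + 1 = 5)
J(o) = 2 - 2*o (J(o) = -2*(o + (5 - 1*6)) = -2*(o + (5 - 6)) = -2*(o - 1) = -2*(-1 + o) = 2 - 2*o)
b = -3 (b = 5*(-1) + 2 = -5 + 2 = -3)
J(-3) + b*30 = (2 - 2*(-3)) - 3*30 = (2 + 6) - 90 = 8 - 90 = -82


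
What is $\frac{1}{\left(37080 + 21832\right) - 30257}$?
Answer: $\frac{1}{28655} \approx 3.4898 \cdot 10^{-5}$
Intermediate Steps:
$\frac{1}{\left(37080 + 21832\right) - 30257} = \frac{1}{58912 - 30257} = \frac{1}{28655}$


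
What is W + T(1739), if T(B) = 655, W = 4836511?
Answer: 4837166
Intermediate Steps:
W + T(1739) = 4836511 + 655 = 4837166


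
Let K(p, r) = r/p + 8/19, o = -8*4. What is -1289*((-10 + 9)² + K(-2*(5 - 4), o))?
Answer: -426659/19 ≈ -22456.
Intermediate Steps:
o = -32
K(p, r) = 8/19 + r/p (K(p, r) = r/p + 8*(1/19) = r/p + 8/19 = 8/19 + r/p)
-1289*((-10 + 9)² + K(-2*(5 - 4), o)) = -1289*((-10 + 9)² + (8/19 - 32*(-1/(2*(5 - 4))))) = -1289*((-1)² + (8/19 - 32/((-2*1)))) = -1289*(1 + (8/19 - 32/(-2))) = -1289*(1 + (8/19 - 32*(-½))) = -1289*(1 + (8/19 + 16)) = -1289*(1 + 312/19) = -1289*331/19 = -426659/19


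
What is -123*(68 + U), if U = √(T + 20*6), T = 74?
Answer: -8364 - 123*√194 ≈ -10077.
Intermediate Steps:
U = √194 (U = √(74 + 20*6) = √(74 + 120) = √194 ≈ 13.928)
-123*(68 + U) = -123*(68 + √194) = -8364 - 123*√194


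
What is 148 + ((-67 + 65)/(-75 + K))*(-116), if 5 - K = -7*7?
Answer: 2876/21 ≈ 136.95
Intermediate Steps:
K = 54 (K = 5 - (-7)*7 = 5 - 1*(-49) = 5 + 49 = 54)
148 + ((-67 + 65)/(-75 + K))*(-116) = 148 + ((-67 + 65)/(-75 + 54))*(-116) = 148 - 2/(-21)*(-116) = 148 - 2*(-1/21)*(-116) = 148 + (2/21)*(-116) = 148 - 232/21 = 2876/21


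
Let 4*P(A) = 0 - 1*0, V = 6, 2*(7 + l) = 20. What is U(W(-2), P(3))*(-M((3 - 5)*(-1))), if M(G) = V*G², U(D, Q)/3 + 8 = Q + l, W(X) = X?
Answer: 360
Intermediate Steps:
l = 3 (l = -7 + (½)*20 = -7 + 10 = 3)
P(A) = 0 (P(A) = (0 - 1*0)/4 = (0 + 0)/4 = (¼)*0 = 0)
U(D, Q) = -15 + 3*Q (U(D, Q) = -24 + 3*(Q + 3) = -24 + 3*(3 + Q) = -24 + (9 + 3*Q) = -15 + 3*Q)
M(G) = 6*G²
U(W(-2), P(3))*(-M((3 - 5)*(-1))) = (-15 + 3*0)*(-6*((3 - 5)*(-1))²) = (-15 + 0)*(-6*(-2*(-1))²) = -(-15)*6*2² = -(-15)*6*4 = -(-15)*24 = -15*(-24) = 360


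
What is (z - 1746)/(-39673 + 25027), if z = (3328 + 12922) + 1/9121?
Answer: -44096995/44528722 ≈ -0.99030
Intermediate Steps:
z = 148216251/9121 (z = 16250 + 1/9121 = 148216251/9121 ≈ 16250.)
(z - 1746)/(-39673 + 25027) = (148216251/9121 - 1746)/(-39673 + 25027) = (132290985/9121)/(-14646) = (132290985/9121)*(-1/14646) = -44096995/44528722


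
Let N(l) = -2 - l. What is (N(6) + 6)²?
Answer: 4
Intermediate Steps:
(N(6) + 6)² = ((-2 - 1*6) + 6)² = ((-2 - 6) + 6)² = (-8 + 6)² = (-2)² = 4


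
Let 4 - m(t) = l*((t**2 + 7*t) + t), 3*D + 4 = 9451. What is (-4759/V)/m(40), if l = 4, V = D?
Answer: 4759/24171724 ≈ 0.00019688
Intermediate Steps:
D = 3149 (D = -4/3 + (1/3)*9451 = -4/3 + 9451/3 = 3149)
V = 3149
m(t) = 4 - 32*t - 4*t**2 (m(t) = 4 - 4*((t**2 + 7*t) + t) = 4 - 4*(t**2 + 8*t) = 4 - (4*t**2 + 32*t) = 4 + (-32*t - 4*t**2) = 4 - 32*t - 4*t**2)
(-4759/V)/m(40) = (-4759/3149)/(4 - 32*40 - 4*40**2) = (-4759*1/3149)/(4 - 1280 - 4*1600) = -4759/(3149*(4 - 1280 - 6400)) = -4759/3149/(-7676) = -4759/3149*(-1/7676) = 4759/24171724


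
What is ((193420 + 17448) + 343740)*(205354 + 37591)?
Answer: 134739240560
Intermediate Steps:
((193420 + 17448) + 343740)*(205354 + 37591) = (210868 + 343740)*242945 = 554608*242945 = 134739240560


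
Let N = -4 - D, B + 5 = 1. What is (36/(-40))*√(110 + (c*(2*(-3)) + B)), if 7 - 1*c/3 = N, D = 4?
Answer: -9*I*√41/5 ≈ -11.526*I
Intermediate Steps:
B = -4 (B = -5 + 1 = -4)
N = -8 (N = -4 - 1*4 = -4 - 4 = -8)
c = 45 (c = 21 - 3*(-8) = 21 + 24 = 45)
(36/(-40))*√(110 + (c*(2*(-3)) + B)) = (36/(-40))*√(110 + (45*(2*(-3)) - 4)) = (36*(-1/40))*√(110 + (45*(-6) - 4)) = -9*√(110 + (-270 - 4))/10 = -9*√(110 - 274)/10 = -9*I*√41/5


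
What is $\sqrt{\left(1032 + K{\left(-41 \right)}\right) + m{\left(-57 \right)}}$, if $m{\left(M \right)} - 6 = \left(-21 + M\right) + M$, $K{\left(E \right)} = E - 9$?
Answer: $\sqrt{853} \approx 29.206$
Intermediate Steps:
$K{\left(E \right)} = -9 + E$ ($K{\left(E \right)} = E - 9 = -9 + E$)
$m{\left(M \right)} = -15 + 2 M$ ($m{\left(M \right)} = 6 + \left(\left(-21 + M\right) + M\right) = 6 + \left(-21 + 2 M\right) = -15 + 2 M$)
$\sqrt{\left(1032 + K{\left(-41 \right)}\right) + m{\left(-57 \right)}} = \sqrt{\left(1032 - 50\right) + \left(-15 + 2 \left(-57\right)\right)} = \sqrt{\left(1032 - 50\right) - 129} = \sqrt{982 - 129} = \sqrt{853}$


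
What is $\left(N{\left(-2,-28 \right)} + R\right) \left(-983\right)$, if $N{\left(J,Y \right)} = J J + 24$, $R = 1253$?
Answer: $-1259223$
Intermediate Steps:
$N{\left(J,Y \right)} = 24 + J^{2}$ ($N{\left(J,Y \right)} = J^{2} + 24 = 24 + J^{2}$)
$\left(N{\left(-2,-28 \right)} + R\right) \left(-983\right) = \left(\left(24 + \left(-2\right)^{2}\right) + 1253\right) \left(-983\right) = \left(\left(24 + 4\right) + 1253\right) \left(-983\right) = \left(28 + 1253\right) \left(-983\right) = 1281 \left(-983\right) = -1259223$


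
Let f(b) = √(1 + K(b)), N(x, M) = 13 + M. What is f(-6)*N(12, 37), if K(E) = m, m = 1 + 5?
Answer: 50*√7 ≈ 132.29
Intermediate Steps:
m = 6
K(E) = 6
f(b) = √7 (f(b) = √(1 + 6) = √7)
f(-6)*N(12, 37) = √7*(13 + 37) = √7*50 = 50*√7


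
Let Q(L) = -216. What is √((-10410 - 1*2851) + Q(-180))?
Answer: I*√13477 ≈ 116.09*I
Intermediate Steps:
√((-10410 - 1*2851) + Q(-180)) = √((-10410 - 1*2851) - 216) = √((-10410 - 2851) - 216) = √(-13261 - 216) = √(-13477) = I*√13477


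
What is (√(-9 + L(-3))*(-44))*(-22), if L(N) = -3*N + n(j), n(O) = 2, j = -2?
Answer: 968*√2 ≈ 1369.0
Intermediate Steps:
L(N) = 2 - 3*N (L(N) = -3*N + 2 = 2 - 3*N)
(√(-9 + L(-3))*(-44))*(-22) = (√(-9 + (2 - 3*(-3)))*(-44))*(-22) = (√(-9 + (2 + 9))*(-44))*(-22) = (√(-9 + 11)*(-44))*(-22) = (√2*(-44))*(-22) = -44*√2*(-22) = 968*√2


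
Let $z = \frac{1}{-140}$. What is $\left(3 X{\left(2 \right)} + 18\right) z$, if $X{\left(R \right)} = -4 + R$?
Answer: $- \frac{3}{35} \approx -0.085714$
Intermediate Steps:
$z = - \frac{1}{140} \approx -0.0071429$
$\left(3 X{\left(2 \right)} + 18\right) z = \left(3 \left(-4 + 2\right) + 18\right) \left(- \frac{1}{140}\right) = \left(3 \left(-2\right) + 18\right) \left(- \frac{1}{140}\right) = \left(-6 + 18\right) \left(- \frac{1}{140}\right) = 12 \left(- \frac{1}{140}\right) = - \frac{3}{35}$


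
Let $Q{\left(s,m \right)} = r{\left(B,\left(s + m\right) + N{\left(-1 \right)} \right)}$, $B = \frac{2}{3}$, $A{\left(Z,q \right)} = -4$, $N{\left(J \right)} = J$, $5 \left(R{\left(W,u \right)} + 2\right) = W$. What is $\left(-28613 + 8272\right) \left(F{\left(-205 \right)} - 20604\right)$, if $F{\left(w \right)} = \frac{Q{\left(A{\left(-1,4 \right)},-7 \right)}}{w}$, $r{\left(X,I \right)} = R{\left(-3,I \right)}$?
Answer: $\frac{429583348667}{1025} \approx 4.1911 \cdot 10^{8}$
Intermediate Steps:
$R{\left(W,u \right)} = -2 + \frac{W}{5}$
$B = \frac{2}{3}$ ($B = 2 \cdot \frac{1}{3} = \frac{2}{3} \approx 0.66667$)
$r{\left(X,I \right)} = - \frac{13}{5}$ ($r{\left(X,I \right)} = -2 + \frac{1}{5} \left(-3\right) = -2 - \frac{3}{5} = - \frac{13}{5}$)
$Q{\left(s,m \right)} = - \frac{13}{5}$
$F{\left(w \right)} = - \frac{13}{5 w}$
$\left(-28613 + 8272\right) \left(F{\left(-205 \right)} - 20604\right) = \left(-28613 + 8272\right) \left(- \frac{13}{5 \left(-205\right)} - 20604\right) = - 20341 \left(\left(- \frac{13}{5}\right) \left(- \frac{1}{205}\right) - 20604\right) = - 20341 \left(\frac{13}{1025} - 20604\right) = \left(-20341\right) \left(- \frac{21119087}{1025}\right) = \frac{429583348667}{1025}$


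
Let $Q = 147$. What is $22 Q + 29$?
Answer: $3263$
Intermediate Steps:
$22 Q + 29 = 22 \cdot 147 + 29 = 3234 + 29 = 3263$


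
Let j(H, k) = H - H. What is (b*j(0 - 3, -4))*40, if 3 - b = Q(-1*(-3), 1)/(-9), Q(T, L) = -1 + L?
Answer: 0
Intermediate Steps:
b = 3 (b = 3 - (-1 + 1)/(-9) = 3 - 0*(-1)/9 = 3 - 1*0 = 3 + 0 = 3)
j(H, k) = 0
(b*j(0 - 3, -4))*40 = (3*0)*40 = 0*40 = 0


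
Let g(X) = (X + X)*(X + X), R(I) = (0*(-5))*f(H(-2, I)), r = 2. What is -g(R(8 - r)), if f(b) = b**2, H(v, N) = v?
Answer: 0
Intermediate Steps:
R(I) = 0 (R(I) = (0*(-5))*(-2)**2 = 0*4 = 0)
g(X) = 4*X**2 (g(X) = (2*X)*(2*X) = 4*X**2)
-g(R(8 - r)) = -4*0**2 = -4*0 = -1*0 = 0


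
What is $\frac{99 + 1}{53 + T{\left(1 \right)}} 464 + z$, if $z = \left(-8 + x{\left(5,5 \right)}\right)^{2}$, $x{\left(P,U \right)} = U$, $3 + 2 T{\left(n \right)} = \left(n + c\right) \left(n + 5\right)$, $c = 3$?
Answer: $\frac{93943}{127} \approx 739.71$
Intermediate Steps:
$T{\left(n \right)} = - \frac{3}{2} + \frac{\left(3 + n\right) \left(5 + n\right)}{2}$ ($T{\left(n \right)} = - \frac{3}{2} + \frac{\left(n + 3\right) \left(n + 5\right)}{2} = - \frac{3}{2} + \frac{\left(3 + n\right) \left(5 + n\right)}{2}$)
$z = 9$ ($z = \left(-8 + 5\right)^{2} = \left(-3\right)^{2} = 9$)
$\frac{99 + 1}{53 + T{\left(1 \right)}} 464 + z = \frac{99 + 1}{53 + \left(6 + \frac{1^{2}}{2} + 4 \cdot 1\right)} 464 + 9 = \frac{100}{53 + \left(6 + \frac{1}{2} \cdot 1 + 4\right)} 464 + 9 = \frac{100}{53 + \left(6 + \frac{1}{2} + 4\right)} 464 + 9 = \frac{100}{53 + \frac{21}{2}} \cdot 464 + 9 = \frac{100}{\frac{127}{2}} \cdot 464 + 9 = 100 \cdot \frac{2}{127} \cdot 464 + 9 = \frac{200}{127} \cdot 464 + 9 = \frac{92800}{127} + 9 = \frac{93943}{127}$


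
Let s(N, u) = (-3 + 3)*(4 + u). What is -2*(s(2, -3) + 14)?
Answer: -28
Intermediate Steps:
s(N, u) = 0 (s(N, u) = 0*(4 + u) = 0)
-2*(s(2, -3) + 14) = -2*(0 + 14) = -2*14 = -28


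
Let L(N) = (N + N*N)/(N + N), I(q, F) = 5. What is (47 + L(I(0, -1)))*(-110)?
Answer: -5500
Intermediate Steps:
L(N) = (N + N²)/(2*N) (L(N) = (N + N²)/((2*N)) = (N + N²)*(1/(2*N)) = (N + N²)/(2*N))
(47 + L(I(0, -1)))*(-110) = (47 + (½ + (½)*5))*(-110) = (47 + (½ + 5/2))*(-110) = (47 + 3)*(-110) = 50*(-110) = -5500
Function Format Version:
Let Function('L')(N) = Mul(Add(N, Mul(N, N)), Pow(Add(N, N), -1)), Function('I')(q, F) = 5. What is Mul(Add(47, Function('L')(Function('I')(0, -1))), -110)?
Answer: -5500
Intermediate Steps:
Function('L')(N) = Mul(Rational(1, 2), Pow(N, -1), Add(N, Pow(N, 2))) (Function('L')(N) = Mul(Add(N, Pow(N, 2)), Pow(Mul(2, N), -1)) = Mul(Add(N, Pow(N, 2)), Mul(Rational(1, 2), Pow(N, -1))) = Mul(Rational(1, 2), Pow(N, -1), Add(N, Pow(N, 2))))
Mul(Add(47, Function('L')(Function('I')(0, -1))), -110) = Mul(Add(47, Add(Rational(1, 2), Mul(Rational(1, 2), 5))), -110) = Mul(Add(47, Add(Rational(1, 2), Rational(5, 2))), -110) = Mul(Add(47, 3), -110) = Mul(50, -110) = -5500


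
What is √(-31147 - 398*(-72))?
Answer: I*√2491 ≈ 49.91*I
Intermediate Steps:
√(-31147 - 398*(-72)) = √(-31147 + 28656) = √(-2491) = I*√2491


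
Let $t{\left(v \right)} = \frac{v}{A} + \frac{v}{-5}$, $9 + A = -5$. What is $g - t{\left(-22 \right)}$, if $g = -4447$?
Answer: $- \frac{155854}{35} \approx -4453.0$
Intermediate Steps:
$A = -14$ ($A = -9 - 5 = -14$)
$t{\left(v \right)} = - \frac{19 v}{70}$ ($t{\left(v \right)} = \frac{v}{-14} + \frac{v}{-5} = v \left(- \frac{1}{14}\right) + v \left(- \frac{1}{5}\right) = - \frac{v}{14} - \frac{v}{5} = - \frac{19 v}{70}$)
$g - t{\left(-22 \right)} = -4447 - \left(- \frac{19}{70}\right) \left(-22\right) = -4447 - \frac{209}{35} = - \frac{155854}{35}$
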